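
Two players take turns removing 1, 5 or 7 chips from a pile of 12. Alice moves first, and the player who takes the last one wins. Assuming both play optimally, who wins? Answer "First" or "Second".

i:   0  1  2  3  4  5  6  7  8  9 10 11 12
     L  W  L  W  L  W  L  W  L  W  L  W  L
Position 12 is L, so the second player wins.

Second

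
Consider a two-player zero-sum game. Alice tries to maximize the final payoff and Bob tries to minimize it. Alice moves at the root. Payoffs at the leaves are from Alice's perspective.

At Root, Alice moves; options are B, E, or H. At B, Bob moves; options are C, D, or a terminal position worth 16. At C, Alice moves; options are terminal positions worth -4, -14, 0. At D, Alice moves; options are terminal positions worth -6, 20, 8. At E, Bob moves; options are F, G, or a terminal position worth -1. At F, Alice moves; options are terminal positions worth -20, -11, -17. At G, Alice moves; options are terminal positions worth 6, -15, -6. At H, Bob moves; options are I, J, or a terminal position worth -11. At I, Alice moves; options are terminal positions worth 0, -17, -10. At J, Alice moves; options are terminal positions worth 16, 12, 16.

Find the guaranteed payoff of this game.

0

C (Alice): max(-4, -14, 0) = 0
D (Alice): max(-6, 20, 8) = 20
B (Bob): min(0, 20, 16) = 0
F (Alice): max(-20, -11, -17) = -11
G (Alice): max(6, -15, -6) = 6
E (Bob): min(-11, 6, -1) = -11
I (Alice): max(0, -17, -10) = 0
J (Alice): max(16, 12, 16) = 16
H (Bob): min(0, 16, -11) = -11
Root (Alice): max(0, -11, -11) = 0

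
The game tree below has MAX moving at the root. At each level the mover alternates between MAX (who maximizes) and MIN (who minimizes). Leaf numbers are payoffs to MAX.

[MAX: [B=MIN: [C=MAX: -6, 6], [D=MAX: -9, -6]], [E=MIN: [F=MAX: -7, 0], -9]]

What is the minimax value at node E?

F: max(-7, 0) = 0
E: min(0, -9) = -9

-9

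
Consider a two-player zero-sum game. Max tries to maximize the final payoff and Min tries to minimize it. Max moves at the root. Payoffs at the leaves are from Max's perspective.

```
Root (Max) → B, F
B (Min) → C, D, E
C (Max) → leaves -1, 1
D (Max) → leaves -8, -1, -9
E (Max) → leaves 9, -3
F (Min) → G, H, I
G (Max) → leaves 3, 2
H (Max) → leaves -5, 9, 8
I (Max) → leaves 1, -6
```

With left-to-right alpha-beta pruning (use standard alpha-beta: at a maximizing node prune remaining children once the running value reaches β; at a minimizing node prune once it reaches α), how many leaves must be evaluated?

C [α=-∞,β=+∞]: v=1
D [α=-∞,β=1]: v=-1
E [α=-∞,β=-1]: v=9 after child 1 ≥ β → β-cutoff, skip 1
B [α=-∞,β=+∞]: v=-1
G [α=-1,β=+∞]: v=3
H [α=-1,β=3]: v=9 after child 2 ≥ β → β-cutoff, skip 1
I [α=-1,β=3]: v=1
F [α=-1,β=+∞]: v=1
Root [α=-∞,β=+∞]: v=1
Leaves evaluated: 12 of 14.

12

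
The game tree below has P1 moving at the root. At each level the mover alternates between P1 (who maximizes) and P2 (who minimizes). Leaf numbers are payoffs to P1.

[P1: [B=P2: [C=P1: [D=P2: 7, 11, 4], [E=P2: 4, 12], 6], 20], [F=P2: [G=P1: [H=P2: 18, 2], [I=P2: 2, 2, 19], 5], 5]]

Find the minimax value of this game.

6

D (P2): min(7, 11, 4) = 4
E (P2): min(4, 12) = 4
C (P1): max(4, 4, 6) = 6
B (P2): min(6, 20) = 6
H (P2): min(18, 2) = 2
I (P2): min(2, 2, 19) = 2
G (P1): max(2, 2, 5) = 5
F (P2): min(5, 5) = 5
Root (P1): max(6, 5) = 6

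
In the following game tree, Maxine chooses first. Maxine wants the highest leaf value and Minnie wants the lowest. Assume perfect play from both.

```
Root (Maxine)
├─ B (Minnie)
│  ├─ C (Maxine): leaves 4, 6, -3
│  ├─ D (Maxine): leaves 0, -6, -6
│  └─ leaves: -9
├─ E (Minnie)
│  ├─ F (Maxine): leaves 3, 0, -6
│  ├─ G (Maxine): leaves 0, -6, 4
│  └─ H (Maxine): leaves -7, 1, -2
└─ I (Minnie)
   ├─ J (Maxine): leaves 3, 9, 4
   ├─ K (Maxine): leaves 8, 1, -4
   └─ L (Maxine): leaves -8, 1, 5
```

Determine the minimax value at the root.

C (Maxine): max(4, 6, -3) = 6
D (Maxine): max(0, -6, -6) = 0
B (Minnie): min(6, 0, -9) = -9
F (Maxine): max(3, 0, -6) = 3
G (Maxine): max(0, -6, 4) = 4
H (Maxine): max(-7, 1, -2) = 1
E (Minnie): min(3, 4, 1) = 1
J (Maxine): max(3, 9, 4) = 9
K (Maxine): max(8, 1, -4) = 8
L (Maxine): max(-8, 1, 5) = 5
I (Minnie): min(9, 8, 5) = 5
Root (Maxine): max(-9, 1, 5) = 5

5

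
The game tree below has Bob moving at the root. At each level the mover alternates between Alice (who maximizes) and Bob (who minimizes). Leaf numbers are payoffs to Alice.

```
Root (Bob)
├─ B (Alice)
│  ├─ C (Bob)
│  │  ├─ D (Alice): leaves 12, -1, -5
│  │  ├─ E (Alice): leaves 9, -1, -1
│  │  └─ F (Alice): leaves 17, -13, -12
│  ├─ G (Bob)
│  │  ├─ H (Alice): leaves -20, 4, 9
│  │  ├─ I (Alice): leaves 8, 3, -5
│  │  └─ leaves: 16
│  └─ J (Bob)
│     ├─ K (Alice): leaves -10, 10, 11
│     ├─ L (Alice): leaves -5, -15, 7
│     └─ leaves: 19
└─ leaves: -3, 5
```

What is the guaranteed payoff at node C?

D: max(12, -1, -5) = 12
E: max(9, -1, -1) = 9
F: max(17, -13, -12) = 17
C: min(12, 9, 17) = 9

9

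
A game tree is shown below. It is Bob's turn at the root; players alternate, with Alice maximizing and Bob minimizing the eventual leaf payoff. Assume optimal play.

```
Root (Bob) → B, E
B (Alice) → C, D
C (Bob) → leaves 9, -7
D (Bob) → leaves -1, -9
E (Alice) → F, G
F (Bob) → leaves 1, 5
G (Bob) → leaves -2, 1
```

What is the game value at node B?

C: min(9, -7) = -7
D: min(-1, -9) = -9
B: max(-7, -9) = -7

-7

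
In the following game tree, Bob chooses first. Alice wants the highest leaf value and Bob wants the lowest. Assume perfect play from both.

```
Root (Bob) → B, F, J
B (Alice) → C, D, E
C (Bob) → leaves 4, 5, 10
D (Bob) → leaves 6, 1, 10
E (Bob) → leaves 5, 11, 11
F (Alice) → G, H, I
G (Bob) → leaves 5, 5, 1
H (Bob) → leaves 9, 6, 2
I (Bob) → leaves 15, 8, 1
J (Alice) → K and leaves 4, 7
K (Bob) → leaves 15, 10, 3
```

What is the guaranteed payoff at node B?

5

C: min(4, 5, 10) = 4
D: min(6, 1, 10) = 1
E: min(5, 11, 11) = 5
B: max(4, 1, 5) = 5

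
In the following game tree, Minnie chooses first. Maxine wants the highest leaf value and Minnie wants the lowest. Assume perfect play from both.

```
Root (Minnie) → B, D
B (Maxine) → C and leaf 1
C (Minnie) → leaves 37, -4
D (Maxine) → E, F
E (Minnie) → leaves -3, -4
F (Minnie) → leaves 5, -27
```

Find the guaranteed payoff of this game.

-4

C (Minnie): min(37, -4) = -4
B (Maxine): max(-4, 1) = 1
E (Minnie): min(-3, -4) = -4
F (Minnie): min(5, -27) = -27
D (Maxine): max(-4, -27) = -4
Root (Minnie): min(1, -4) = -4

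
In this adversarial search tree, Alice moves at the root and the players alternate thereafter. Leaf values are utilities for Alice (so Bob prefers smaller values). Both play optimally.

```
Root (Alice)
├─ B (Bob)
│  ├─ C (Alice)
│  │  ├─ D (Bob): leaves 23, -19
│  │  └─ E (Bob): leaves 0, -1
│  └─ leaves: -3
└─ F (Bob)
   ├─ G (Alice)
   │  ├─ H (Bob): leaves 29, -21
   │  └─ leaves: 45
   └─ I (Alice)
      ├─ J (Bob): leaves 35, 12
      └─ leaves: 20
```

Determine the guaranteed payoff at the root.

D (Bob): min(23, -19) = -19
E (Bob): min(0, -1) = -1
C (Alice): max(-19, -1) = -1
B (Bob): min(-1, -3) = -3
H (Bob): min(29, -21) = -21
G (Alice): max(-21, 45) = 45
J (Bob): min(35, 12) = 12
I (Alice): max(12, 20) = 20
F (Bob): min(45, 20) = 20
Root (Alice): max(-3, 20) = 20

20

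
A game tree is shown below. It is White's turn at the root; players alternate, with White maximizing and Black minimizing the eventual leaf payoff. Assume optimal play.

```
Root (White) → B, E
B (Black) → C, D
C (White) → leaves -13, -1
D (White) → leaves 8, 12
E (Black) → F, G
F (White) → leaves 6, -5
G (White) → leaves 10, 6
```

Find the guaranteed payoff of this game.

6

C (White): max(-13, -1) = -1
D (White): max(8, 12) = 12
B (Black): min(-1, 12) = -1
F (White): max(6, -5) = 6
G (White): max(10, 6) = 10
E (Black): min(6, 10) = 6
Root (White): max(-1, 6) = 6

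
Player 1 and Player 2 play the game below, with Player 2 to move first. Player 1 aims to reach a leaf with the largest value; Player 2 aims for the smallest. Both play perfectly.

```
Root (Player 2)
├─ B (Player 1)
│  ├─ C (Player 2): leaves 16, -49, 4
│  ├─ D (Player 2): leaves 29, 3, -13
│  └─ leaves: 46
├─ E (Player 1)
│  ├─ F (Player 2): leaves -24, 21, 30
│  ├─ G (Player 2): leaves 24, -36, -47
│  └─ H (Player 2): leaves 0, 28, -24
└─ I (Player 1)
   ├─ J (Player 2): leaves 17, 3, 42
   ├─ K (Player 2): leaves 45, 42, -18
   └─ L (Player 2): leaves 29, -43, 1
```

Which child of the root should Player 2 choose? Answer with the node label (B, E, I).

C (Player 2): min(16, -49, 4) = -49
D (Player 2): min(29, 3, -13) = -13
B (Player 1): max(-49, -13, 46) = 46
F (Player 2): min(-24, 21, 30) = -24
G (Player 2): min(24, -36, -47) = -47
H (Player 2): min(0, 28, -24) = -24
E (Player 1): max(-24, -47, -24) = -24
J (Player 2): min(17, 3, 42) = 3
K (Player 2): min(45, 42, -18) = -18
L (Player 2): min(29, -43, 1) = -43
I (Player 1): max(3, -18, -43) = 3
Root (Player 2): min(46, -24, 3) = -24
Player 2 picks the child with the lowest value: E (value -24).

E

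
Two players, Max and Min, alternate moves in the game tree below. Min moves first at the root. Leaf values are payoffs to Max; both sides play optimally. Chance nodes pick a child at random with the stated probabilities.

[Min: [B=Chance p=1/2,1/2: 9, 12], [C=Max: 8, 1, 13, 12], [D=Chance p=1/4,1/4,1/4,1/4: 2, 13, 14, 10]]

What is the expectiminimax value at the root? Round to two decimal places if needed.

B (Chance): 1/2·9 + 1/2·12 = 10.5
C (Max): max(8, 1, 13, 12) = 13
D (Chance): 1/4·2 + 1/4·13 + 1/4·14 + 1/4·10 = 9.75
Root (Min): min(10.5, 13, 9.75) = 9.75

9.75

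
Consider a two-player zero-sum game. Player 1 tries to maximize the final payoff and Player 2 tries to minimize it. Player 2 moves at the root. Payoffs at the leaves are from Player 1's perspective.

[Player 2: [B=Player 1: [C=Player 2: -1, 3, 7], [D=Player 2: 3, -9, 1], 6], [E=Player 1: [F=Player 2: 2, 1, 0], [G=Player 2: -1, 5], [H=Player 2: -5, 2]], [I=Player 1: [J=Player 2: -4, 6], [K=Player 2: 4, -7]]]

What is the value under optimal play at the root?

C (Player 2): min(-1, 3, 7) = -1
D (Player 2): min(3, -9, 1) = -9
B (Player 1): max(-1, -9, 6) = 6
F (Player 2): min(2, 1, 0) = 0
G (Player 2): min(-1, 5) = -1
H (Player 2): min(-5, 2) = -5
E (Player 1): max(0, -1, -5) = 0
J (Player 2): min(-4, 6) = -4
K (Player 2): min(4, -7) = -7
I (Player 1): max(-4, -7) = -4
Root (Player 2): min(6, 0, -4) = -4

-4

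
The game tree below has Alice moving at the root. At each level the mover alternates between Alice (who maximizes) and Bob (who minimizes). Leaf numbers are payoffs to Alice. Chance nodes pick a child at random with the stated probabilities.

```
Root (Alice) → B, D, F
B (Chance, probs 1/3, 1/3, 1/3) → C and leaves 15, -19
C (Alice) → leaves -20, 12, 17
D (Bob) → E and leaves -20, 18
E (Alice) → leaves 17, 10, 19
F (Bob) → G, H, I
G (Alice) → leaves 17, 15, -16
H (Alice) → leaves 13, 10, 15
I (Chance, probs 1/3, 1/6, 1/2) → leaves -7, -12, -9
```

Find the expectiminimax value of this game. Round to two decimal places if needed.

4.33

C (Alice): max(-20, 12, 17) = 17
B (Chance): 1/3·17 + 1/3·15 + 1/3·-19 = 4.33
E (Alice): max(17, 10, 19) = 19
D (Bob): min(19, -20, 18) = -20
G (Alice): max(17, 15, -16) = 17
H (Alice): max(13, 10, 15) = 15
I (Chance): 1/3·-7 + 1/6·-12 + 1/2·-9 = -8.83
F (Bob): min(17, 15, -8.83) = -8.83
Root (Alice): max(4.33, -20, -8.83) = 4.33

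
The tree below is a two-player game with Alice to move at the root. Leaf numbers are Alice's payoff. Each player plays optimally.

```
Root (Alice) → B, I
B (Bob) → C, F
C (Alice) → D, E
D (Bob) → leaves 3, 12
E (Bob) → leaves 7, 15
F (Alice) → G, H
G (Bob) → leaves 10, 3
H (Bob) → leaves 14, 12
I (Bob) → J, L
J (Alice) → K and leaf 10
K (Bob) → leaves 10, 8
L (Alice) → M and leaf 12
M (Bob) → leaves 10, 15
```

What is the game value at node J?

K: min(10, 8) = 8
J: max(8, 10) = 10

10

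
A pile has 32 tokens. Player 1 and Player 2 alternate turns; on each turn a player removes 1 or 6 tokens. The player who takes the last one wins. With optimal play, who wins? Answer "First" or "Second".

Compute winning (W) and losing (L) positions by backward induction:
i:   0  1  2  3  4  5  6  7  8  9 10 11 12 13 14 15 16 17 18 19 20 21 22 23 24 25 26 27 28 29 30 31 32
     L  W  L  W  L  W  W  L  W  L  W  L  W  W  L  W  L  W  L  W  W  L  W  L  W  L  W  W  L  W  L  W  L
Position 32 is L, so the second player wins.

Second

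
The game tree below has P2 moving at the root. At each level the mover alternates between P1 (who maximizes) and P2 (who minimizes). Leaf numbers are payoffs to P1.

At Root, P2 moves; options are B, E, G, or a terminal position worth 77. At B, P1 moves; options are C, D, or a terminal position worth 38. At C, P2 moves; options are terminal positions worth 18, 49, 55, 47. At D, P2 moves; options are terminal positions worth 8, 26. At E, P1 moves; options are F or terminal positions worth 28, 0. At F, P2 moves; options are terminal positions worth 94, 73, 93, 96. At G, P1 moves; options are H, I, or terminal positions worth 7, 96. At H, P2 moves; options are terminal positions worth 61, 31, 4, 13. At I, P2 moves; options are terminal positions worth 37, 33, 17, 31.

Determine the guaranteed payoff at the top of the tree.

C (P2): min(18, 49, 55, 47) = 18
D (P2): min(8, 26) = 8
B (P1): max(18, 8, 38) = 38
F (P2): min(94, 73, 93, 96) = 73
E (P1): max(73, 28, 0) = 73
H (P2): min(61, 31, 4, 13) = 4
I (P2): min(37, 33, 17, 31) = 17
G (P1): max(4, 17, 7, 96) = 96
Root (P2): min(38, 73, 96, 77) = 38

38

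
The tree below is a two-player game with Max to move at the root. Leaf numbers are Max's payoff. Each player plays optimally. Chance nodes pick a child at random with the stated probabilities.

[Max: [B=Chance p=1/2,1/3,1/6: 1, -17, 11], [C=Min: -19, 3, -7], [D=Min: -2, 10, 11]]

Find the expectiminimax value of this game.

-2

B (Chance): 1/2·1 + 1/3·-17 + 1/6·11 = -3.33
C (Min): min(-19, 3, -7) = -19
D (Min): min(-2, 10, 11) = -2
Root (Max): max(-3.33, -19, -2) = -2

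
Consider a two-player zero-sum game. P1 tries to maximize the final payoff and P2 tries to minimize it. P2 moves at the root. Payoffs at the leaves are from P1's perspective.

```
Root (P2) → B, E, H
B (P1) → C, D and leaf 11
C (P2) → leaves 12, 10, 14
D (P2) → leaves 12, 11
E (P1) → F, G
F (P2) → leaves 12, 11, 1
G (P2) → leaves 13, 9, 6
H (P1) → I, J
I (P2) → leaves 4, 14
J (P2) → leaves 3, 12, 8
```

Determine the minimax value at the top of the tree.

4

C (P2): min(12, 10, 14) = 10
D (P2): min(12, 11) = 11
B (P1): max(10, 11, 11) = 11
F (P2): min(12, 11, 1) = 1
G (P2): min(13, 9, 6) = 6
E (P1): max(1, 6) = 6
I (P2): min(4, 14) = 4
J (P2): min(3, 12, 8) = 3
H (P1): max(4, 3) = 4
Root (P2): min(11, 6, 4) = 4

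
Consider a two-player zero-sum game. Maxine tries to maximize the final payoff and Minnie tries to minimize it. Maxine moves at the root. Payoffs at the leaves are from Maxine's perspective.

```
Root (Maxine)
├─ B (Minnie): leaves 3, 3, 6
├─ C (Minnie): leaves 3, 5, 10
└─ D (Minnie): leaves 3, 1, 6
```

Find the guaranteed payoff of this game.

B (Minnie): min(3, 3, 6) = 3
C (Minnie): min(3, 5, 10) = 3
D (Minnie): min(3, 1, 6) = 1
Root (Maxine): max(3, 3, 1) = 3

3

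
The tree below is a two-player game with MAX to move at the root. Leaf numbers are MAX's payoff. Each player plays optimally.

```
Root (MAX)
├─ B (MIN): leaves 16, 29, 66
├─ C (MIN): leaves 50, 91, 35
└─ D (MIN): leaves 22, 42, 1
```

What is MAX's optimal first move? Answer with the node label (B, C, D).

B (MIN): min(16, 29, 66) = 16
C (MIN): min(50, 91, 35) = 35
D (MIN): min(22, 42, 1) = 1
Root (MAX): max(16, 35, 1) = 35
MAX picks the child with the highest value: C (value 35).

C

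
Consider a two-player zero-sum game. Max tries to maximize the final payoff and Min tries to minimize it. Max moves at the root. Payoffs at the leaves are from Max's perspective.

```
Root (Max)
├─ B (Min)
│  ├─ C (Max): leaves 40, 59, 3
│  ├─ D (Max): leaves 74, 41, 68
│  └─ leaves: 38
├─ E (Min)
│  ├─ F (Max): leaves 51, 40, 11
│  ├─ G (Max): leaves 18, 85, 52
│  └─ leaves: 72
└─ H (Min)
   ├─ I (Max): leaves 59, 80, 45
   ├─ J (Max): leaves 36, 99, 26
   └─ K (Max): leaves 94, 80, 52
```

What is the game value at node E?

51

F: max(51, 40, 11) = 51
G: max(18, 85, 52) = 85
E: min(51, 85, 72) = 51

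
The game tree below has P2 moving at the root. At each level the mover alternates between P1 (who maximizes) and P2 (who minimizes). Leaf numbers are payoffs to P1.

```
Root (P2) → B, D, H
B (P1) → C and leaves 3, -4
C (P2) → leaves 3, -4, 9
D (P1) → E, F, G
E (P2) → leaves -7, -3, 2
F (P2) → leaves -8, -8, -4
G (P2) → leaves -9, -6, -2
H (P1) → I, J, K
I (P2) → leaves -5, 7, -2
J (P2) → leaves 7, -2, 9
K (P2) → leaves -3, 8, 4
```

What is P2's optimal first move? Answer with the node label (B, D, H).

C (P2): min(3, -4, 9) = -4
B (P1): max(-4, 3, -4) = 3
E (P2): min(-7, -3, 2) = -7
F (P2): min(-8, -8, -4) = -8
G (P2): min(-9, -6, -2) = -9
D (P1): max(-7, -8, -9) = -7
I (P2): min(-5, 7, -2) = -5
J (P2): min(7, -2, 9) = -2
K (P2): min(-3, 8, 4) = -3
H (P1): max(-5, -2, -3) = -2
Root (P2): min(3, -7, -2) = -7
P2 picks the child with the lowest value: D (value -7).

D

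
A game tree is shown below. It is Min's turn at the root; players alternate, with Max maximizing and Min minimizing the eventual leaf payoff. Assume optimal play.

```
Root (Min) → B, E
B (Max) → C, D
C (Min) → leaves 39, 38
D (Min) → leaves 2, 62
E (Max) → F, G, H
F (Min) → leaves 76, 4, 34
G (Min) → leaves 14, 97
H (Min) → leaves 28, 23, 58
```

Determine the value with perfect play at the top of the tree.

C (Min): min(39, 38) = 38
D (Min): min(2, 62) = 2
B (Max): max(38, 2) = 38
F (Min): min(76, 4, 34) = 4
G (Min): min(14, 97) = 14
H (Min): min(28, 23, 58) = 23
E (Max): max(4, 14, 23) = 23
Root (Min): min(38, 23) = 23

23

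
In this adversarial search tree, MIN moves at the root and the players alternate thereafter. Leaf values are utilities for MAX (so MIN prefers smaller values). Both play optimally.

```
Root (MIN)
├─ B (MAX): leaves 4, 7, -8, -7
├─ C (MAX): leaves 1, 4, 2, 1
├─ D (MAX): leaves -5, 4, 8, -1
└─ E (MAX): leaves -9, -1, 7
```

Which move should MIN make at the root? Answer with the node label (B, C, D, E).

B (MAX): max(4, 7, -8, -7) = 7
C (MAX): max(1, 4, 2, 1) = 4
D (MAX): max(-5, 4, 8, -1) = 8
E (MAX): max(-9, -1, 7) = 7
Root (MIN): min(7, 4, 8, 7) = 4
MIN picks the child with the lowest value: C (value 4).

C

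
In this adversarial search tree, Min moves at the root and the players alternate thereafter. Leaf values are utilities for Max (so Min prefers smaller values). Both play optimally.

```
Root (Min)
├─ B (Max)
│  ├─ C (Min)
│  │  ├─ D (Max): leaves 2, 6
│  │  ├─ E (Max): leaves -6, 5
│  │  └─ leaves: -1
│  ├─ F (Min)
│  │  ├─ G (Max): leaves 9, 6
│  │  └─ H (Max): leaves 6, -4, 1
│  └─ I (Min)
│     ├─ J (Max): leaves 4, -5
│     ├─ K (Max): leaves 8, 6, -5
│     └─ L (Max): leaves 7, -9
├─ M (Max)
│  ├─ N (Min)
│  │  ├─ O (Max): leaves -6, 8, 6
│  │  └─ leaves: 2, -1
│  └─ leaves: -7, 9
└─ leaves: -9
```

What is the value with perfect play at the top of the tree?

-9

D (Max): max(2, 6) = 6
E (Max): max(-6, 5) = 5
C (Min): min(6, 5, -1) = -1
G (Max): max(9, 6) = 9
H (Max): max(6, -4, 1) = 6
F (Min): min(9, 6) = 6
J (Max): max(4, -5) = 4
K (Max): max(8, 6, -5) = 8
L (Max): max(7, -9) = 7
I (Min): min(4, 8, 7) = 4
B (Max): max(-1, 6, 4) = 6
O (Max): max(-6, 8, 6) = 8
N (Min): min(8, 2, -1) = -1
M (Max): max(-1, -7, 9) = 9
Root (Min): min(6, 9, -9) = -9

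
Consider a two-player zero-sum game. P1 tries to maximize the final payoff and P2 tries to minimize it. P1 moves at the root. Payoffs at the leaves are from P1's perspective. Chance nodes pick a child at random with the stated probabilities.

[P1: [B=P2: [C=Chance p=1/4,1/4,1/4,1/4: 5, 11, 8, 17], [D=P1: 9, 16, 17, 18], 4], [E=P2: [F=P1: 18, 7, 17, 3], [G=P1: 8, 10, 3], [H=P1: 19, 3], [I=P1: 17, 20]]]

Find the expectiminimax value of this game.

10

C (Chance): 1/4·5 + 1/4·11 + 1/4·8 + 1/4·17 = 10.25
D (P1): max(9, 16, 17, 18) = 18
B (P2): min(10.25, 18, 4) = 4
F (P1): max(18, 7, 17, 3) = 18
G (P1): max(8, 10, 3) = 10
H (P1): max(19, 3) = 19
I (P1): max(17, 20) = 20
E (P2): min(18, 10, 19, 20) = 10
Root (P1): max(4, 10) = 10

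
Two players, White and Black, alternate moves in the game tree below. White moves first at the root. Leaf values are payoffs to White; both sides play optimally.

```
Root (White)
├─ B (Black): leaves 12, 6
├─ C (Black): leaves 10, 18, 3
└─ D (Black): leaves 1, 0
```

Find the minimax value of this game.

6

B (Black): min(12, 6) = 6
C (Black): min(10, 18, 3) = 3
D (Black): min(1, 0) = 0
Root (White): max(6, 3, 0) = 6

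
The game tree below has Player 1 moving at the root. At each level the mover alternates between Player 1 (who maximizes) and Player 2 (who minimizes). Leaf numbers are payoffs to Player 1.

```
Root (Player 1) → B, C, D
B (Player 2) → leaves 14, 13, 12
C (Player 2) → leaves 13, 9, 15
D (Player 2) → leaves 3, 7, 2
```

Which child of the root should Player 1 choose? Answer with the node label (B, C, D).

B

B (Player 2): min(14, 13, 12) = 12
C (Player 2): min(13, 9, 15) = 9
D (Player 2): min(3, 7, 2) = 2
Root (Player 1): max(12, 9, 2) = 12
Player 1 picks the child with the highest value: B (value 12).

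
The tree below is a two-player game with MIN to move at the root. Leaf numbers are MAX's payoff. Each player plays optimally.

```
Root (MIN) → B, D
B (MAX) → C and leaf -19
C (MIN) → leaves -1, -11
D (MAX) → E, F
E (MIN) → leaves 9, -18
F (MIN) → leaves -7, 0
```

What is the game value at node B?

-11

C: min(-1, -11) = -11
B: max(-11, -19) = -11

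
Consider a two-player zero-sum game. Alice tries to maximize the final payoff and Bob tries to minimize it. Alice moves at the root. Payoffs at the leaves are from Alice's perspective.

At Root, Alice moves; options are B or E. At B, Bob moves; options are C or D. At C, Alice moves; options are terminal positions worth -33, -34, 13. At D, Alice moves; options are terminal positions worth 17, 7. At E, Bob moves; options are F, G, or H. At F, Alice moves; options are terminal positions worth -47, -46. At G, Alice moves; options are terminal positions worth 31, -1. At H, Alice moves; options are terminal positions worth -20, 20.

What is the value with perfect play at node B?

C: max(-33, -34, 13) = 13
D: max(17, 7) = 17
B: min(13, 17) = 13

13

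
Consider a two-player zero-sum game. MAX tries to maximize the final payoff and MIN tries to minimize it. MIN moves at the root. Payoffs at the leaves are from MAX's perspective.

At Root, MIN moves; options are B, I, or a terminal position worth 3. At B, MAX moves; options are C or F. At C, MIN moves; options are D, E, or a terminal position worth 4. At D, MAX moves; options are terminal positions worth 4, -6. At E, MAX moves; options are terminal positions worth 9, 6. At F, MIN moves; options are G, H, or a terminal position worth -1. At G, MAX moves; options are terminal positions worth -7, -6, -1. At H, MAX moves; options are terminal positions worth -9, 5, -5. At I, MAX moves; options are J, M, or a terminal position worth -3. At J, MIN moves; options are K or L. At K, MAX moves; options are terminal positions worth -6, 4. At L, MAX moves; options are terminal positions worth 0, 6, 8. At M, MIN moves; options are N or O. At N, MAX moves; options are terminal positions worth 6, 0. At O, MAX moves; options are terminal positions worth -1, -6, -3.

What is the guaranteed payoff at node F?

-1

G: max(-7, -6, -1) = -1
H: max(-9, 5, -5) = 5
F: min(-1, 5, -1) = -1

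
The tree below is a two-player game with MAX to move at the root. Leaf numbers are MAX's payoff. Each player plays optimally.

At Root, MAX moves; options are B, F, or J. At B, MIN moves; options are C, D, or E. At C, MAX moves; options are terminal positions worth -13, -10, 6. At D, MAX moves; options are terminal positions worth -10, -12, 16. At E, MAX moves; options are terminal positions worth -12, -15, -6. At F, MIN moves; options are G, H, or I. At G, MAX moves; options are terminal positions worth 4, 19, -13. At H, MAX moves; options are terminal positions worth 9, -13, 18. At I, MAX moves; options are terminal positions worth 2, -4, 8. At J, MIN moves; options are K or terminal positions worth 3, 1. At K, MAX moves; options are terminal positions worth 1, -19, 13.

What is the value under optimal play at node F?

8

G: max(4, 19, -13) = 19
H: max(9, -13, 18) = 18
I: max(2, -4, 8) = 8
F: min(19, 18, 8) = 8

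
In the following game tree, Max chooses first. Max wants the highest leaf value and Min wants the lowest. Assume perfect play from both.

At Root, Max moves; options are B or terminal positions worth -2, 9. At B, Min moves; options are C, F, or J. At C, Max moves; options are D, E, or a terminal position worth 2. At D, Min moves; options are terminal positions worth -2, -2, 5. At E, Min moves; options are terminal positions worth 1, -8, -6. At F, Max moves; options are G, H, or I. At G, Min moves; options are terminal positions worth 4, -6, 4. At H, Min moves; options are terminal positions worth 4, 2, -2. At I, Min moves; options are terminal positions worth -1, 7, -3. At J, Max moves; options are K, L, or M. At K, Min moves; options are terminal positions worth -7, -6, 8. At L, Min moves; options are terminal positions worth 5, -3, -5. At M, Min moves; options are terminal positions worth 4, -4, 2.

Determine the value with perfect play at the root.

D (Min): min(-2, -2, 5) = -2
E (Min): min(1, -8, -6) = -8
C (Max): max(-2, -8, 2) = 2
G (Min): min(4, -6, 4) = -6
H (Min): min(4, 2, -2) = -2
I (Min): min(-1, 7, -3) = -3
F (Max): max(-6, -2, -3) = -2
K (Min): min(-7, -6, 8) = -7
L (Min): min(5, -3, -5) = -5
M (Min): min(4, -4, 2) = -4
J (Max): max(-7, -5, -4) = -4
B (Min): min(2, -2, -4) = -4
Root (Max): max(-4, -2, 9) = 9

9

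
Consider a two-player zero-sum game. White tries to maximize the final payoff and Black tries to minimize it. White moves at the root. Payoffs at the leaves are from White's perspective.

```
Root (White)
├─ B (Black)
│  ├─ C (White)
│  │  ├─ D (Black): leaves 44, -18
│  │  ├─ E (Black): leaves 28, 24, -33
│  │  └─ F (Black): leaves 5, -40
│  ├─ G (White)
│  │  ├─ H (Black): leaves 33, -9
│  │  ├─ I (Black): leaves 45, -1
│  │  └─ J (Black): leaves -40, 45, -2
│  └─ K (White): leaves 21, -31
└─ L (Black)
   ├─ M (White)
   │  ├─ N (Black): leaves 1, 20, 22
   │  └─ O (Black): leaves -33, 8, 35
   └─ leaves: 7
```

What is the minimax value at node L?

1

N: min(1, 20, 22) = 1
O: min(-33, 8, 35) = -33
M: max(1, -33) = 1
L: min(1, 7) = 1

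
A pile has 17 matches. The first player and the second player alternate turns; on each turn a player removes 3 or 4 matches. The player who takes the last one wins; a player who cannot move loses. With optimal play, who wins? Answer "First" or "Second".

First

Positions where the player to move wins (W) vs loses (L):
i:   0  1  2  3  4  5  6  7  8  9 10 11 12 13 14 15 16 17
     L  L  L  W  W  W  W  L  L  L  W  W  W  W  L  L  L  W
Position 17 is W, so the first player wins.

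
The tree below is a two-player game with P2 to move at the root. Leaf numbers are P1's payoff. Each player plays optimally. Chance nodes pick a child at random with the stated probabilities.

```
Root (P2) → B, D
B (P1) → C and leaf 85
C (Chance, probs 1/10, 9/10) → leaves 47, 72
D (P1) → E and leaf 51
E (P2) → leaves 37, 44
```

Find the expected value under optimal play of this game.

51

C (Chance): 1/10·47 + 9/10·72 = 69.5
B (P1): max(69.5, 85) = 85
E (P2): min(37, 44) = 37
D (P1): max(37, 51) = 51
Root (P2): min(85, 51) = 51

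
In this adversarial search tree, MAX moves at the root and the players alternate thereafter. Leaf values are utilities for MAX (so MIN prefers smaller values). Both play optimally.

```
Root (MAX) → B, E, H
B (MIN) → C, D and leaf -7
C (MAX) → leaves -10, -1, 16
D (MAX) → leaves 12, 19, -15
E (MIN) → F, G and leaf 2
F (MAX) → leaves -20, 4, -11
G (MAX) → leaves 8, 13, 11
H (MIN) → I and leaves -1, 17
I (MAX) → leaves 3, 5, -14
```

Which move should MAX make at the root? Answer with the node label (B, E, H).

C (MAX): max(-10, -1, 16) = 16
D (MAX): max(12, 19, -15) = 19
B (MIN): min(16, 19, -7) = -7
F (MAX): max(-20, 4, -11) = 4
G (MAX): max(8, 13, 11) = 13
E (MIN): min(4, 13, 2) = 2
I (MAX): max(3, 5, -14) = 5
H (MIN): min(5, -1, 17) = -1
Root (MAX): max(-7, 2, -1) = 2
MAX picks the child with the highest value: E (value 2).

E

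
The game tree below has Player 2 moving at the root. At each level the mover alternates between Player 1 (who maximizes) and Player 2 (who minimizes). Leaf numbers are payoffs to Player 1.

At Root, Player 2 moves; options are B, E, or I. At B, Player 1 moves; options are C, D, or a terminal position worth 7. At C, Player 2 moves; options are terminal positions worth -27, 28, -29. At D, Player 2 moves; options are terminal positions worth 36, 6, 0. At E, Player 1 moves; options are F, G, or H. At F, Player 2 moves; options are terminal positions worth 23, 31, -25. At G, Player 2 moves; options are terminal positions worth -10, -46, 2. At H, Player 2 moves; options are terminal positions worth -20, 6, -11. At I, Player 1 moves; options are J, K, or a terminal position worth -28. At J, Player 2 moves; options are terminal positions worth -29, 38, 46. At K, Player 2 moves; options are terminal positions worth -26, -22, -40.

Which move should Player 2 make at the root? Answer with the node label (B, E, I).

I

C (Player 2): min(-27, 28, -29) = -29
D (Player 2): min(36, 6, 0) = 0
B (Player 1): max(-29, 0, 7) = 7
F (Player 2): min(23, 31, -25) = -25
G (Player 2): min(-10, -46, 2) = -46
H (Player 2): min(-20, 6, -11) = -20
E (Player 1): max(-25, -46, -20) = -20
J (Player 2): min(-29, 38, 46) = -29
K (Player 2): min(-26, -22, -40) = -40
I (Player 1): max(-29, -40, -28) = -28
Root (Player 2): min(7, -20, -28) = -28
Player 2 picks the child with the lowest value: I (value -28).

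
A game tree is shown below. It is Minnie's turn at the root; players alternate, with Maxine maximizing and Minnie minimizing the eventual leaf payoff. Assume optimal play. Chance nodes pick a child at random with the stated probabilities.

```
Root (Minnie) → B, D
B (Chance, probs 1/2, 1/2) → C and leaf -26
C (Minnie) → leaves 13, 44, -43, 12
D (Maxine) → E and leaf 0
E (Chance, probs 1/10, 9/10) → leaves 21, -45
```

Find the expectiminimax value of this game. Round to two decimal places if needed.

C (Minnie): min(13, 44, -43, 12) = -43
B (Chance): 1/2·-43 + 1/2·-26 = -34.5
E (Chance): 1/10·21 + 9/10·-45 = -38.4
D (Maxine): max(-38.4, 0) = 0
Root (Minnie): min(-34.5, 0) = -34.5

-34.5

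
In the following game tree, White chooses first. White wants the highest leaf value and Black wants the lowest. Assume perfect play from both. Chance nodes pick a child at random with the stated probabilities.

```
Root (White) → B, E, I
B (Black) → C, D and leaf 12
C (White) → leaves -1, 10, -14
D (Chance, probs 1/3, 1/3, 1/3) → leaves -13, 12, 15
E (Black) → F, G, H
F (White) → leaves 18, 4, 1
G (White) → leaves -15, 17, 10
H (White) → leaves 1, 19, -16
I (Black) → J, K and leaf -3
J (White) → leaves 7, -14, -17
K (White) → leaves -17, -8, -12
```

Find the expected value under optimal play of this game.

C (White): max(-1, 10, -14) = 10
D (Chance): 1/3·-13 + 1/3·12 + 1/3·15 = 4.67
B (Black): min(10, 4.67, 12) = 4.67
F (White): max(18, 4, 1) = 18
G (White): max(-15, 17, 10) = 17
H (White): max(1, 19, -16) = 19
E (Black): min(18, 17, 19) = 17
J (White): max(7, -14, -17) = 7
K (White): max(-17, -8, -12) = -8
I (Black): min(7, -8, -3) = -8
Root (White): max(4.67, 17, -8) = 17

17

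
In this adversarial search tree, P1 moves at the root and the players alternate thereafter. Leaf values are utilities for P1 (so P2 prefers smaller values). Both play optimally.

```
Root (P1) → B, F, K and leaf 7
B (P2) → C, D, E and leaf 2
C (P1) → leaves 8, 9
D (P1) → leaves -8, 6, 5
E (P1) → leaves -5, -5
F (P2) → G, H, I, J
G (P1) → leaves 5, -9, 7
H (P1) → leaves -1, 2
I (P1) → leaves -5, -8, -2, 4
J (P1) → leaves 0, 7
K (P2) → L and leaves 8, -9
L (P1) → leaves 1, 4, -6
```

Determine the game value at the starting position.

C (P1): max(8, 9) = 9
D (P1): max(-8, 6, 5) = 6
E (P1): max(-5, -5) = -5
B (P2): min(9, 6, -5, 2) = -5
G (P1): max(5, -9, 7) = 7
H (P1): max(-1, 2) = 2
I (P1): max(-5, -8, -2, 4) = 4
J (P1): max(0, 7) = 7
F (P2): min(7, 2, 4, 7) = 2
L (P1): max(1, 4, -6) = 4
K (P2): min(4, 8, -9) = -9
Root (P1): max(-5, 2, -9, 7) = 7

7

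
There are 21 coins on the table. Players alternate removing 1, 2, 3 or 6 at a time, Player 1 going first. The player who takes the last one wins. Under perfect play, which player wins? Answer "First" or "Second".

First

Positions where the player to move wins (W) vs loses (L):
i:   0  1  2  3  4  5  6  7  8  9 10 11 12 13 14 15 16 17 18 19 20 21
     L  W  W  W  L  W  W  W  L  W  W  W  L  W  W  W  L  W  W  W  L  W
Position 21 is W, so the first player wins.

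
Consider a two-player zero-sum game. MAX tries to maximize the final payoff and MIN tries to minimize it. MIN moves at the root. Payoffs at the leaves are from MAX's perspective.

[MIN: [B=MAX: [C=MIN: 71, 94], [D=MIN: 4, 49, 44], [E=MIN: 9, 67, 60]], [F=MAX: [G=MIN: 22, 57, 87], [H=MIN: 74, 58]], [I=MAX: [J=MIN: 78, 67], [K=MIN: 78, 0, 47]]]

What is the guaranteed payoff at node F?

G: min(22, 57, 87) = 22
H: min(74, 58) = 58
F: max(22, 58) = 58

58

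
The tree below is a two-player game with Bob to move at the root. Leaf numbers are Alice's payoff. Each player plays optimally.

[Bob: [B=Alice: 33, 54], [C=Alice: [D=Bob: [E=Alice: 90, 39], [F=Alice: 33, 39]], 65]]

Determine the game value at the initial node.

B (Alice): max(33, 54) = 54
E (Alice): max(90, 39) = 90
F (Alice): max(33, 39) = 39
D (Bob): min(90, 39) = 39
C (Alice): max(39, 65) = 65
Root (Bob): min(54, 65) = 54

54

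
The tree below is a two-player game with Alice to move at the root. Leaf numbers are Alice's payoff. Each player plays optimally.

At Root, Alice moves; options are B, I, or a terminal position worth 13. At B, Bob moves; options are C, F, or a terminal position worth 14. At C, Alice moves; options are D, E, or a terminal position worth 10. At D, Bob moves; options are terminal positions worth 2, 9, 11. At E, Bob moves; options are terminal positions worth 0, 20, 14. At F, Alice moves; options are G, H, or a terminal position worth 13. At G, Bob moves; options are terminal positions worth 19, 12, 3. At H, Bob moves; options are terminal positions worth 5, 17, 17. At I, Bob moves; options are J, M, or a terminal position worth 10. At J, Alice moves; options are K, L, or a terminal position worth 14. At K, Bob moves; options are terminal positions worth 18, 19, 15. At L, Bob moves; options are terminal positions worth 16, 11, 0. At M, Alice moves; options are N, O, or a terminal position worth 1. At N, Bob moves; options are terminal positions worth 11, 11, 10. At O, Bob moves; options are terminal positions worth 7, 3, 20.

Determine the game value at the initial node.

D (Bob): min(2, 9, 11) = 2
E (Bob): min(0, 20, 14) = 0
C (Alice): max(2, 0, 10) = 10
G (Bob): min(19, 12, 3) = 3
H (Bob): min(5, 17, 17) = 5
F (Alice): max(3, 5, 13) = 13
B (Bob): min(10, 13, 14) = 10
K (Bob): min(18, 19, 15) = 15
L (Bob): min(16, 11, 0) = 0
J (Alice): max(15, 0, 14) = 15
N (Bob): min(11, 11, 10) = 10
O (Bob): min(7, 3, 20) = 3
M (Alice): max(10, 3, 1) = 10
I (Bob): min(15, 10, 10) = 10
Root (Alice): max(10, 10, 13) = 13

13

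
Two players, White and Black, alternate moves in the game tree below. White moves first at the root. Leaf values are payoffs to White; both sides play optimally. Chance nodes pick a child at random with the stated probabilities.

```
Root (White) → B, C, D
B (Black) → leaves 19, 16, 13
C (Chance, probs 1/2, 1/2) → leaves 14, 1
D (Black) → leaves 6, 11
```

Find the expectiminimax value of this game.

13

B (Black): min(19, 16, 13) = 13
C (Chance): 1/2·14 + 1/2·1 = 7.5
D (Black): min(6, 11) = 6
Root (White): max(13, 7.5, 6) = 13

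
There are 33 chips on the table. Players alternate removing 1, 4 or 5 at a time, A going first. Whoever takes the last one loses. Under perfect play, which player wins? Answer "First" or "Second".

i:   0  1  2  3  4  5  6  7  8  9 10 11 12 13 14 15 16 17 18 19 20 21 22 23 24 25 26 27 28 29 30 31 32 33
     W  L  W  L  W  W  W  W  W  L  W  L  W  W  W  W  W  L  W  L  W  W  W  W  W  L  W  L  W  W  W  W  W  L
Position 33 is L, so the second player wins.

Second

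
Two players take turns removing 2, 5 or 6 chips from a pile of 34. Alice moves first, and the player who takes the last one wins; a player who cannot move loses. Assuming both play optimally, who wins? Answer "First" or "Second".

W/L table (W = player to move can force a win):
i:   0  1  2  3  4  5  6  7  8  9 10 11 12 13 14 15 16 17 18 19 20 21 22 23 24 25 26 27 28 29 30 31 32 33 34
     L  L  W  W  L  W  W  W  L  W  W  L  L  W  W  L  W  W  W  L  W  W  L  L  W  W  L  W  W  W  L  W  W  L  L
Position 34 is L, so the second player wins.

Second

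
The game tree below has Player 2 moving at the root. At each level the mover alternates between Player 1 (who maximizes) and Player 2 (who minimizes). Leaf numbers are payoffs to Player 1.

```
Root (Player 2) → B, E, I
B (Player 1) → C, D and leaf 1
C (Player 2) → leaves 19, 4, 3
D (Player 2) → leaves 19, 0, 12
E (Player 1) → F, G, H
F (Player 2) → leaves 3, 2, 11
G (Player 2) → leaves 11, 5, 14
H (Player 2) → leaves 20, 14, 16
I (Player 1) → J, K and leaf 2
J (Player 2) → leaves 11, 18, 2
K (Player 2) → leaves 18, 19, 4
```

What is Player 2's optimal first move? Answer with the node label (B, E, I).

B

C (Player 2): min(19, 4, 3) = 3
D (Player 2): min(19, 0, 12) = 0
B (Player 1): max(3, 0, 1) = 3
F (Player 2): min(3, 2, 11) = 2
G (Player 2): min(11, 5, 14) = 5
H (Player 2): min(20, 14, 16) = 14
E (Player 1): max(2, 5, 14) = 14
J (Player 2): min(11, 18, 2) = 2
K (Player 2): min(18, 19, 4) = 4
I (Player 1): max(2, 4, 2) = 4
Root (Player 2): min(3, 14, 4) = 3
Player 2 picks the child with the lowest value: B (value 3).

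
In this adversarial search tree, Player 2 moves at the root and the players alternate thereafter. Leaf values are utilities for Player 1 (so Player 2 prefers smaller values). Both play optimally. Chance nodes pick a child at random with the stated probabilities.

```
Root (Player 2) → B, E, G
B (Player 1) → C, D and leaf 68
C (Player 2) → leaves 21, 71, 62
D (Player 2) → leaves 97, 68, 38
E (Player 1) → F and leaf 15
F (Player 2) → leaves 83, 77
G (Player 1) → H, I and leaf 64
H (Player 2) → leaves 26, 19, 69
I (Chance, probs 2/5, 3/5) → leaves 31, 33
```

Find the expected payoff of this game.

C (Player 2): min(21, 71, 62) = 21
D (Player 2): min(97, 68, 38) = 38
B (Player 1): max(21, 38, 68) = 68
F (Player 2): min(83, 77) = 77
E (Player 1): max(77, 15) = 77
H (Player 2): min(26, 19, 69) = 19
I (Chance): 2/5·31 + 3/5·33 = 32.2
G (Player 1): max(19, 32.2, 64) = 64
Root (Player 2): min(68, 77, 64) = 64

64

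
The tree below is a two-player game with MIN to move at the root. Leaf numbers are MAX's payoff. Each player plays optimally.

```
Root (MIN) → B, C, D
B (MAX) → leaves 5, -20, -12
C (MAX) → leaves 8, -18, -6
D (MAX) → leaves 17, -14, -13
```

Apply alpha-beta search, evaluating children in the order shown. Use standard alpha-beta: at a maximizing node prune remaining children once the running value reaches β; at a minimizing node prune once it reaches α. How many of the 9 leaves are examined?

5

B [α=-∞,β=+∞]: v=5
C [α=-∞,β=5]: v=8 after child 1 ≥ β → β-cutoff, skip 2
D [α=-∞,β=5]: v=17 after child 1 ≥ β → β-cutoff, skip 2
Root [α=-∞,β=+∞]: v=5
Leaves evaluated: 5 of 9.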